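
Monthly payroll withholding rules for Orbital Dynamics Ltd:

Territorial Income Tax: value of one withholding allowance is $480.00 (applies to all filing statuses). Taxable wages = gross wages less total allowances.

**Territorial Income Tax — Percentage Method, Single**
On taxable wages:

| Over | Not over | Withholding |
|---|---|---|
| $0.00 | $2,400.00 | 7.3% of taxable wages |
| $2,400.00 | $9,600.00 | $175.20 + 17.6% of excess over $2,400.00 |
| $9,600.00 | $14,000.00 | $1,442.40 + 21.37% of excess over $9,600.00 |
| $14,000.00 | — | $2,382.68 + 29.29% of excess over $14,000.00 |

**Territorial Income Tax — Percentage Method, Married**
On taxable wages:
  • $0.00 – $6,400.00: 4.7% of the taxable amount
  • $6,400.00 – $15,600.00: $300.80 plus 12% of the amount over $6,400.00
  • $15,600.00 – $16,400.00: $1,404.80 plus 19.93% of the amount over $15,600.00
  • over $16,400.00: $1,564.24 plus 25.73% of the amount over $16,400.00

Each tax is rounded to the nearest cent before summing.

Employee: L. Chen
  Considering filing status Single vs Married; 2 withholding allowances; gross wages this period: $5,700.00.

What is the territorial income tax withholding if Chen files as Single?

Territorial Income Tax (Single): taxable = $5,700.00 − 2×$480.00 = $4,740.00
  $175.20 + 17.6% × ($4,740.00 − $2,400.00) = $175.20 + 17.6% × $2,340.00 = $587.04

$587.04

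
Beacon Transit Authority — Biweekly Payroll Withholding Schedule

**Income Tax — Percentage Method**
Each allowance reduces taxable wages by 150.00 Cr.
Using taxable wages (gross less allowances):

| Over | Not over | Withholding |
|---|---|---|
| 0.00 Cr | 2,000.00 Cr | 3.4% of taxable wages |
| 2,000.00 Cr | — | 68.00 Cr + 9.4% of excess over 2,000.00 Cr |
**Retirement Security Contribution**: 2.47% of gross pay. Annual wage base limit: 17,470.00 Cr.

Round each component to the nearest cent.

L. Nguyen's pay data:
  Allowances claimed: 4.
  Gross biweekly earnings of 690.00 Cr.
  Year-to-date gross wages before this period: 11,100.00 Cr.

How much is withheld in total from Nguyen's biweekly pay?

Income Tax: taxable = 690.00 Cr − 4×150.00 Cr = 90.00 Cr
  3.4% × 90.00 Cr = 3.06 Cr
Retirement Security Contribution: 2.47% × 690.00 Cr = 17.04 Cr
Total: 3.06 Cr + 17.04 Cr = 20.10 Cr

20.10 Cr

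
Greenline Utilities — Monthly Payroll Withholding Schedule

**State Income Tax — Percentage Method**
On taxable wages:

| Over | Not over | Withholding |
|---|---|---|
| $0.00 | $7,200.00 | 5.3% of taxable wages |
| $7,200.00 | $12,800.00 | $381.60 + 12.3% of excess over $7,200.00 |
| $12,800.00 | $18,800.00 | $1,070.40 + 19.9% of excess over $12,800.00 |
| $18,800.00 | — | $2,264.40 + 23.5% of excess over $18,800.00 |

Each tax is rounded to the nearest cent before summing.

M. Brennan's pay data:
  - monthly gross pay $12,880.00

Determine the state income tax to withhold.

$1,086.32

State Income Tax: taxable = $12,880.00
  $1,070.40 + 19.9% × ($12,880.00 − $12,800.00) = $1,070.40 + 19.9% × $80.00 = $1,086.32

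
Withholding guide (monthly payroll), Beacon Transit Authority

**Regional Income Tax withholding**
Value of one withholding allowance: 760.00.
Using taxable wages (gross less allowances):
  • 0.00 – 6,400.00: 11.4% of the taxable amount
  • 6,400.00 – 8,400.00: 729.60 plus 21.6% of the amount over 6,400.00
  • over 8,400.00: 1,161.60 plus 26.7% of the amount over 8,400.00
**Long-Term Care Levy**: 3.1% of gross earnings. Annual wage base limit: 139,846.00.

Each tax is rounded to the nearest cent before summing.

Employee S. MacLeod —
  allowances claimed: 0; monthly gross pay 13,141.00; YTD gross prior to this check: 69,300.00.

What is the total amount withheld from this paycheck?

2,834.82

Regional Income Tax: taxable = 13,141.00
  1,161.60 + 26.7% × (13,141.00 − 8,400.00) = 1,161.60 + 26.7% × 4,741.00 = 2,427.45
Long-Term Care Levy: 3.1% × 13,141.00 = 407.37
Total: 2,427.45 + 407.37 = 2,834.82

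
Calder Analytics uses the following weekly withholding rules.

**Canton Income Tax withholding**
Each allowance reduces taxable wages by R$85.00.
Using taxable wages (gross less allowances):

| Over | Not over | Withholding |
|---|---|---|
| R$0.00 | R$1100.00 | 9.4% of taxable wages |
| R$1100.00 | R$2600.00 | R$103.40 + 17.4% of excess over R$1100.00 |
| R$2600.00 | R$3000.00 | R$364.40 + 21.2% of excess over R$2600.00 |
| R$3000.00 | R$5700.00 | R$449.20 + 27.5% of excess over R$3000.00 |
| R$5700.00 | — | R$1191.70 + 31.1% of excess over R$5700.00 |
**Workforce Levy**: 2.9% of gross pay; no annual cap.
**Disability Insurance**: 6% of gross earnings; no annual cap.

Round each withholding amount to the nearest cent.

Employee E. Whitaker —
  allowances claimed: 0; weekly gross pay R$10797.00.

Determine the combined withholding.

R$3737.80

Canton Income Tax: taxable = R$10797.00
  R$1191.70 + 31.1% × (R$10797.00 − R$5700.00) = R$1191.70 + 31.1% × R$5097.00 = R$2776.87
Workforce Levy: 2.9% × R$10797.00 = R$313.11
Disability Insurance: 6% × R$10797.00 = R$647.82
Total: R$2776.87 + R$313.11 + R$647.82 = R$3737.80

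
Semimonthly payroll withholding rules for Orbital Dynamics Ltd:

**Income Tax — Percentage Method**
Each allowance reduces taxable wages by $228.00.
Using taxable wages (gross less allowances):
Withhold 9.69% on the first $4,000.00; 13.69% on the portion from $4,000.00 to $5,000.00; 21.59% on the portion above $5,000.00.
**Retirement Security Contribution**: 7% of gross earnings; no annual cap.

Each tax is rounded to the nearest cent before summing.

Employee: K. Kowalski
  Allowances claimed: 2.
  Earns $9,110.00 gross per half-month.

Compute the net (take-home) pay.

Income Tax: taxable = $9,110.00 − 2×$228.00 = $8,654.00
  $524.50 + 21.59% × ($8,654.00 − $5,000.00) = $524.50 + 21.59% × $3,654.00 = $1,313.40
Retirement Security Contribution: 7% × $9,110.00 = $637.70
Total withheld: $1,313.40 + $637.70 = $1,951.10
Net pay: $9,110.00 − $1,951.10 = $7,158.90

$7,158.90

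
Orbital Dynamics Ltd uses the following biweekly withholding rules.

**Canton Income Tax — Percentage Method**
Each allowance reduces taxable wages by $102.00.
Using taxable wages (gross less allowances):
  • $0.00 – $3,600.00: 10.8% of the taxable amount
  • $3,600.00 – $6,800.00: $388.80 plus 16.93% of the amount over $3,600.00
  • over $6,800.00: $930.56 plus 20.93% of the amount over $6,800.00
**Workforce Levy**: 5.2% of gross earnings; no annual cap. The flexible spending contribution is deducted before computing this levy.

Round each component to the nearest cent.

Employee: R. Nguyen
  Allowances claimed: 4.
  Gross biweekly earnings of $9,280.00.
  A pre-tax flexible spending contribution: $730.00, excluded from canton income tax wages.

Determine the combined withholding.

$1,656.04

Canton Income Tax: taxable = $9,280.00 − $730.00 − 4×$102.00 = $8,142.00
  $930.56 + 20.93% × ($8,142.00 − $6,800.00) = $930.56 + 20.93% × $1,342.00 = $1,211.44
Workforce Levy: 5.2% × $8,550.00 = $444.60
Total: $1,211.44 + $444.60 = $1,656.04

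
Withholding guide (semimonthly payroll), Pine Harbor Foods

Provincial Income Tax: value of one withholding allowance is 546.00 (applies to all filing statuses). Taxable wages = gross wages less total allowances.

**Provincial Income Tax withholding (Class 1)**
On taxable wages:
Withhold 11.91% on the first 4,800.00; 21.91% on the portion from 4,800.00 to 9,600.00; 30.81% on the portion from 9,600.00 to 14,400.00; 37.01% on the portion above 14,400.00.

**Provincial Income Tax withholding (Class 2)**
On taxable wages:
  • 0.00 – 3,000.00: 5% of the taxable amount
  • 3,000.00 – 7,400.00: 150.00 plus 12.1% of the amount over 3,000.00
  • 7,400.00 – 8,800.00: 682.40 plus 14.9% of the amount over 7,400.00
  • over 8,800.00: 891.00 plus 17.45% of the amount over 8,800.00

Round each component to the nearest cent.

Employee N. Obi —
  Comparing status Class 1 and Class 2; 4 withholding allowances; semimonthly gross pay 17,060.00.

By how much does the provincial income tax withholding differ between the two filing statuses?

1,327.15

Provincial Income Tax (Class 1): taxable = 17,060.00 − 4×546.00 = 14,876.00
  3,102.24 + 37.01% × (14,876.00 − 14,400.00) = 3,102.24 + 37.01% × 476.00 = 3,278.41
Provincial Income Tax (Class 2): taxable = 17,060.00 − 4×546.00 = 14,876.00
  891.00 + 17.45% × (14,876.00 − 8,800.00) = 891.00 + 17.45% × 6,076.00 = 1,951.26
Difference: |3,278.41 − 1,951.26| = 1,327.15 (higher under Class 1)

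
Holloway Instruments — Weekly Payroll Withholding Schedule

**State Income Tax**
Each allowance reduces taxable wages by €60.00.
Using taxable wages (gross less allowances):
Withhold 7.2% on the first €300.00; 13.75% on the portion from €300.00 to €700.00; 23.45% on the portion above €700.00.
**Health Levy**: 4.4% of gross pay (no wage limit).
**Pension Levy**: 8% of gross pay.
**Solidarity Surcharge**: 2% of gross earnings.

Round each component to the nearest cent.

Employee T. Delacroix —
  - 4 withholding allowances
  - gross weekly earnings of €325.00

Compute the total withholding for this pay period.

State Income Tax: taxable = €325.00 − 4×€60.00 = €85.00
  7.2% × €85.00 = €6.12
Health Levy: 4.4% × €325.00 = €14.30
Pension Levy: 8% × €325.00 = €26.00
Solidarity Surcharge: 2% × €325.00 = €6.50
Total: €6.12 + €14.30 + €26.00 + €6.50 = €52.92

€52.92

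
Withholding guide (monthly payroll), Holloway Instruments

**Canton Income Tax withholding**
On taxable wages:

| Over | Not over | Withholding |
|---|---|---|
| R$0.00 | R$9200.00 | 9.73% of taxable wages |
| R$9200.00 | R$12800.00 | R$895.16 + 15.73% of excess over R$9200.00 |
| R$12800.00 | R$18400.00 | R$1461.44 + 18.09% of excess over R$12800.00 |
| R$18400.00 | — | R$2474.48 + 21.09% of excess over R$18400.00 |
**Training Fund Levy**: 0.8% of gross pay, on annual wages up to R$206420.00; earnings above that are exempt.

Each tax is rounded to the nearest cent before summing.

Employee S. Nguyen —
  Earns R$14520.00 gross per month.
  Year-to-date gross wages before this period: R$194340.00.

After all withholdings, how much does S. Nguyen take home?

R$12650.77

Canton Income Tax: taxable = R$14520.00
  R$1461.44 + 18.09% × (R$14520.00 − R$12800.00) = R$1461.44 + 18.09% × R$1720.00 = R$1772.59
Training Fund Levy: cap R$206420.00 − YTD R$194340.00 = R$12080.00 subject; 0.8% × R$12080.00 = R$96.64
Total withheld: R$1772.59 + R$96.64 = R$1869.23
Net pay: R$14520.00 − R$1869.23 = R$12650.77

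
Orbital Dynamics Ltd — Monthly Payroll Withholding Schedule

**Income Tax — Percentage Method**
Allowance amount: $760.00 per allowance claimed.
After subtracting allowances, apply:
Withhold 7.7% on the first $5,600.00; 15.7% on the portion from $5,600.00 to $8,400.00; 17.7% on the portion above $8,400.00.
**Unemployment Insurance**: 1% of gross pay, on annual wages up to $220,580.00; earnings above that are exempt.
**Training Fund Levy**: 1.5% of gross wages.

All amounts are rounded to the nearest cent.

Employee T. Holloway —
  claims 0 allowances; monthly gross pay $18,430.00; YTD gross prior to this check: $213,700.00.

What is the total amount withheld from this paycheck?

$2,991.36

Income Tax: taxable = $18,430.00
  $870.80 + 17.7% × ($18,430.00 − $8,400.00) = $870.80 + 17.7% × $10,030.00 = $2,646.11
Unemployment Insurance: cap $220,580.00 − YTD $213,700.00 = $6,880.00 subject; 1% × $6,880.00 = $68.80
Training Fund Levy: 1.5% × $18,430.00 = $276.45
Total: $2,646.11 + $68.80 + $276.45 = $2,991.36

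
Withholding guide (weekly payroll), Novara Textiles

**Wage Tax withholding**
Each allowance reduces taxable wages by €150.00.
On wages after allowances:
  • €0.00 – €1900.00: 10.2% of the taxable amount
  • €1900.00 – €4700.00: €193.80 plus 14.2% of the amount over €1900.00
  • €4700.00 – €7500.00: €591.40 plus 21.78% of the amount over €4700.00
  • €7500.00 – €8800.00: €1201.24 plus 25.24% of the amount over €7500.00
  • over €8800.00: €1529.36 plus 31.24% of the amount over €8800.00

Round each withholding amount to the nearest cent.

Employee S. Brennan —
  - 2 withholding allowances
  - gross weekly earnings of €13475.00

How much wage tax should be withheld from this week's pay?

€2896.11

Wage Tax: taxable = €13475.00 − 2×€150.00 = €13175.00
  €1529.36 + 31.24% × (€13175.00 − €8800.00) = €1529.36 + 31.24% × €4375.00 = €2896.11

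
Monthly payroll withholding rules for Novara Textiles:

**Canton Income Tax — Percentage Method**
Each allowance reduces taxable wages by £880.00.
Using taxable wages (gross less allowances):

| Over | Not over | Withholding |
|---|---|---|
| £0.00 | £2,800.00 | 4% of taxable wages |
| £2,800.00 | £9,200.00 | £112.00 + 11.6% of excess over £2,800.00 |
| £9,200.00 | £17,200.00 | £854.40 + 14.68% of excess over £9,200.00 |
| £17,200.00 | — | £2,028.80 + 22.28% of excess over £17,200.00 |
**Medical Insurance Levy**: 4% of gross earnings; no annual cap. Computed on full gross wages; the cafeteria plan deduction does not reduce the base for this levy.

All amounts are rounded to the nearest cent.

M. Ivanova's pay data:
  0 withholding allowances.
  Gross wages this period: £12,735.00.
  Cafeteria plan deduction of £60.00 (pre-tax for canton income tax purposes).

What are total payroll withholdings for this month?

£1,873.93

Canton Income Tax: taxable = £12,735.00 − £60.00 = £12,675.00
  £854.40 + 14.68% × (£12,675.00 − £9,200.00) = £854.40 + 14.68% × £3,475.00 = £1,364.53
Medical Insurance Levy: 4% × £12,735.00 = £509.40
Total: £1,364.53 + £509.40 = £1,873.93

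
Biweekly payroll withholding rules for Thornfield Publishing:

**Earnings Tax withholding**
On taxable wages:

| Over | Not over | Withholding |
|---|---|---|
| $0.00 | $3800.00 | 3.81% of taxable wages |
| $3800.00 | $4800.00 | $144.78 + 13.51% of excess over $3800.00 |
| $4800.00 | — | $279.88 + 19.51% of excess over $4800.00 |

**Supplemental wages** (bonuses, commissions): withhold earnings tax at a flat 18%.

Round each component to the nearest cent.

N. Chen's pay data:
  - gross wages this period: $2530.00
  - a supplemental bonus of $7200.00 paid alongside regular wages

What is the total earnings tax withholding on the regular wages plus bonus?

$1392.39

Earnings Tax: taxable = $2530.00
  3.81% × $2530.00 = $96.39
Supplemental (18% flat on bonus): 18% × $7200.00 = $1296.00
Total earnings tax: $96.39 + $1296.00 = $1392.39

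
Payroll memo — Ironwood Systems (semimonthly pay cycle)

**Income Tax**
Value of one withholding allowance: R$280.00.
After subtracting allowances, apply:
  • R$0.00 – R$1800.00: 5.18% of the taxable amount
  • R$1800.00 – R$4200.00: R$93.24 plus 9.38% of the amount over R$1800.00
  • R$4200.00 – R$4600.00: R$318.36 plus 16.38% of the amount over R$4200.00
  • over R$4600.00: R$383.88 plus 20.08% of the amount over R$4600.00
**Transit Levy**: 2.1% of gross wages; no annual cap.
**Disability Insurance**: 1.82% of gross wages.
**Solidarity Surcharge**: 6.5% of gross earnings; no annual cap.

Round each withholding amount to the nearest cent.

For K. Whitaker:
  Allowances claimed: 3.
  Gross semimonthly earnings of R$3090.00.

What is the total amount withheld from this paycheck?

Income Tax: taxable = R$3090.00 − 3×R$280.00 = R$2250.00
  R$93.24 + 9.38% × (R$2250.00 − R$1800.00) = R$93.24 + 9.38% × R$450.00 = R$135.45
Transit Levy: 2.1% × R$3090.00 = R$64.89
Disability Insurance: 1.82% × R$3090.00 = R$56.24
Solidarity Surcharge: 6.5% × R$3090.00 = R$200.85
Total: R$135.45 + R$64.89 + R$56.24 + R$200.85 = R$457.43

R$457.43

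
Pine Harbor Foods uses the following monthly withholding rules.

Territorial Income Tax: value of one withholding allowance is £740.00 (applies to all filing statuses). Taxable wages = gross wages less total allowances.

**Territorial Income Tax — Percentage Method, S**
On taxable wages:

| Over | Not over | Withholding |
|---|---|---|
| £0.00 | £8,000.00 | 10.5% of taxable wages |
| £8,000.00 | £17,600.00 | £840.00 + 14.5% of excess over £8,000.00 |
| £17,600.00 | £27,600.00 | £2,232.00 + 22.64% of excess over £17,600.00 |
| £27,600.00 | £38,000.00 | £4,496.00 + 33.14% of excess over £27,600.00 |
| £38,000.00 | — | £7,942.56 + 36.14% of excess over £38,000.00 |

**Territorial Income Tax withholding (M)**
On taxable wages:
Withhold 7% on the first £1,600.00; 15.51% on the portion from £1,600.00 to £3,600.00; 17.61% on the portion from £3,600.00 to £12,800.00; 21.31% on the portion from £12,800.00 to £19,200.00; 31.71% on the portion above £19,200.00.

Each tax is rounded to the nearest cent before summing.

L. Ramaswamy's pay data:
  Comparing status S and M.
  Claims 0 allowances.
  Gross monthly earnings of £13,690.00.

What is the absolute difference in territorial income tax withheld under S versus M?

Territorial Income Tax (S): taxable = £13,690.00
  £840.00 + 14.5% × (£13,690.00 − £8,000.00) = £840.00 + 14.5% × £5,690.00 = £1,665.05
Territorial Income Tax (M): taxable = £13,690.00
  £2,042.32 + 21.31% × (£13,690.00 − £12,800.00) = £2,042.32 + 21.31% × £890.00 = £2,231.98
Difference: |£1,665.05 − £2,231.98| = £566.93 (higher under M)

£566.93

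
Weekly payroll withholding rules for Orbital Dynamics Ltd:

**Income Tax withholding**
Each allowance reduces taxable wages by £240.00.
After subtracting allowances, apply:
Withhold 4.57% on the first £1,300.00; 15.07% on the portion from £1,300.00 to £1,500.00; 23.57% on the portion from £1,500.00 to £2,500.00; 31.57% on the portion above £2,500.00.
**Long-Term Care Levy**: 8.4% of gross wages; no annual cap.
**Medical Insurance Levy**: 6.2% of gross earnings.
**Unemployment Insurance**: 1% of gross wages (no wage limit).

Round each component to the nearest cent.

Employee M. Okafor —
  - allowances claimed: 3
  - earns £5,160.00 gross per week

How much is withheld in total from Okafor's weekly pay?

£1,742.67

Income Tax: taxable = £5,160.00 − 3×£240.00 = £4,440.00
  £325.25 + 31.57% × (£4,440.00 − £2,500.00) = £325.25 + 31.57% × £1,940.00 = £937.71
Long-Term Care Levy: 8.4% × £5,160.00 = £433.44
Medical Insurance Levy: 6.2% × £5,160.00 = £319.92
Unemployment Insurance: 1% × £5,160.00 = £51.60
Total: £937.71 + £433.44 + £319.92 + £51.60 = £1,742.67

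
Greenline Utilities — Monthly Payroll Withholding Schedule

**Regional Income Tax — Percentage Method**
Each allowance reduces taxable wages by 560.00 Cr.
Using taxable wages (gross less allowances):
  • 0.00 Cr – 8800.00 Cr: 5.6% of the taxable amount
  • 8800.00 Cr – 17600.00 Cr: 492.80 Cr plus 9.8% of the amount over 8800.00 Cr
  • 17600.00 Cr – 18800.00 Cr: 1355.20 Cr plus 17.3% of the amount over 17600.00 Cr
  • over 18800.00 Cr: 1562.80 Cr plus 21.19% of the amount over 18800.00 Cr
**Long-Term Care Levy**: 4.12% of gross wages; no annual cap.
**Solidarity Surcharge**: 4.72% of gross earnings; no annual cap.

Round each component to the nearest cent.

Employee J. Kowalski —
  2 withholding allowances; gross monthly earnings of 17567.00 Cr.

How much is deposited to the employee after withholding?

Regional Income Tax: taxable = 17567.00 Cr − 2×560.00 Cr = 16447.00 Cr
  492.80 Cr + 9.8% × (16447.00 Cr − 8800.00 Cr) = 492.80 Cr + 9.8% × 7647.00 Cr = 1242.21 Cr
Long-Term Care Levy: 4.12% × 17567.00 Cr = 723.76 Cr
Solidarity Surcharge: 4.72% × 17567.00 Cr = 829.16 Cr
Total withheld: 1242.21 Cr + 723.76 Cr + 829.16 Cr = 2795.13 Cr
Net pay: 17567.00 Cr − 2795.13 Cr = 14771.87 Cr

14771.87 Cr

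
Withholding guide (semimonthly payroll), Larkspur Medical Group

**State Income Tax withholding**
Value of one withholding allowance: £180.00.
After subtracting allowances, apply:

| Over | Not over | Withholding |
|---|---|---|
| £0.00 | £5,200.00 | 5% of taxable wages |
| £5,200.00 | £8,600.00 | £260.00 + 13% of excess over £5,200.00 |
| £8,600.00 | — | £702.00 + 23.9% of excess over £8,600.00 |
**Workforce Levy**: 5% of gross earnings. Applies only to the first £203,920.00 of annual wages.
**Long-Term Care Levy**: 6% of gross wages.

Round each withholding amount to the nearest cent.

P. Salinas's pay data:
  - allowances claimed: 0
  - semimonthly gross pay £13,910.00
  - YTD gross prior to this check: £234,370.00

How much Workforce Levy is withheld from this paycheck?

£0.00

Workforce Levy: YTD £234,370.00 ≥ cap £203,920.00 → £0.00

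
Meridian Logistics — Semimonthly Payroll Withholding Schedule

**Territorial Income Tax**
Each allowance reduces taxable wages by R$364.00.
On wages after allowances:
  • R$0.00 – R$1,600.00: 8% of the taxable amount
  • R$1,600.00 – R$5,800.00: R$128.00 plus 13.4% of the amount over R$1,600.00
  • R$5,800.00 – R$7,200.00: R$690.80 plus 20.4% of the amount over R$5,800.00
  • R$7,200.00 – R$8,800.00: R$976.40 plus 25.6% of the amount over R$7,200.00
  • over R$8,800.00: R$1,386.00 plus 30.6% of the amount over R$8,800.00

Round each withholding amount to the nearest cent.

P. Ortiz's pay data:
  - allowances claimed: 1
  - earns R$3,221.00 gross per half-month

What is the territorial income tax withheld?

R$296.44

Territorial Income Tax: taxable = R$3,221.00 − 1×R$364.00 = R$2,857.00
  R$128.00 + 13.4% × (R$2,857.00 − R$1,600.00) = R$128.00 + 13.4% × R$1,257.00 = R$296.44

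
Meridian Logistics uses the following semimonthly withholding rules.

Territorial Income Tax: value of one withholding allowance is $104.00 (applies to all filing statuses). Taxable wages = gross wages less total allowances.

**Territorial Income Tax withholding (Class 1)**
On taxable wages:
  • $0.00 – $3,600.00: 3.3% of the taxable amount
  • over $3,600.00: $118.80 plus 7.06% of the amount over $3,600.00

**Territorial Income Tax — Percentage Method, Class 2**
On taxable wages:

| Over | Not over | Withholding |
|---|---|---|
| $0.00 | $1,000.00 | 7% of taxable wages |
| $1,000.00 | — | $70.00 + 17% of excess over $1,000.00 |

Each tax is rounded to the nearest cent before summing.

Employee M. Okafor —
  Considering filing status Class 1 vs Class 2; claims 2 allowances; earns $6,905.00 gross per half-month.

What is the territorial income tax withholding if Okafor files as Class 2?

$1,038.49

Territorial Income Tax (Class 2): taxable = $6,905.00 − 2×$104.00 = $6,697.00
  $70.00 + 17% × ($6,697.00 − $1,000.00) = $70.00 + 17% × $5,697.00 = $1,038.49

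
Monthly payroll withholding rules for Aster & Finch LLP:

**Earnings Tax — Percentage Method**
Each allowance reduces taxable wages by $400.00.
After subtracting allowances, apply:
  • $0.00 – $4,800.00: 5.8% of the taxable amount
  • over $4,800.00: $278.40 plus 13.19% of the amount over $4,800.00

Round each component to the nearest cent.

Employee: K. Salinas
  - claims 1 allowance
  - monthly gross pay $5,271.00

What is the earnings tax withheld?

$287.76

Earnings Tax: taxable = $5,271.00 − 1×$400.00 = $4,871.00
  $278.40 + 13.19% × ($4,871.00 − $4,800.00) = $278.40 + 13.19% × $71.00 = $287.76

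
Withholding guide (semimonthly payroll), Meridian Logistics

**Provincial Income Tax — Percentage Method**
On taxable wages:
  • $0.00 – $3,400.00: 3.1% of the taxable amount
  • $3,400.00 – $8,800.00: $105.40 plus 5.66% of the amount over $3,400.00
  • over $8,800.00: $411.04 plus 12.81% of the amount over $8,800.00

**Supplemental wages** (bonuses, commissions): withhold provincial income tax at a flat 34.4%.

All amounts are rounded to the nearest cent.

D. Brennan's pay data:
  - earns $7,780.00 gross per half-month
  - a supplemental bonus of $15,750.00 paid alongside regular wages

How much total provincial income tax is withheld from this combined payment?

Provincial Income Tax: taxable = $7,780.00
  $105.40 + 5.66% × ($7,780.00 − $3,400.00) = $105.40 + 5.66% × $4,380.00 = $353.31
Supplemental (34.4% flat on bonus): 34.4% × $15,750.00 = $5,418.00
Total provincial income tax: $353.31 + $5,418.00 = $5,771.31

$5,771.31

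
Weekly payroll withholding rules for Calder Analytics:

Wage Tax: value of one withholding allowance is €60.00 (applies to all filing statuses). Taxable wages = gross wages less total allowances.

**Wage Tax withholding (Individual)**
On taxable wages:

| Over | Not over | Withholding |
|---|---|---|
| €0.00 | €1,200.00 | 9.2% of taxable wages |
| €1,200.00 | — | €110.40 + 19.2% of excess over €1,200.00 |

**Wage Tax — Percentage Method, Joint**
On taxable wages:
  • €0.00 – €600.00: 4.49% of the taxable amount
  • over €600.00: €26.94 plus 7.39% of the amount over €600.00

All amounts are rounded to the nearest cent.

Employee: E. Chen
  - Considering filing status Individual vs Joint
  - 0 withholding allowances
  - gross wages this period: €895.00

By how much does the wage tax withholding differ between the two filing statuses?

€33.60

Wage Tax (Individual): taxable = €895.00
  9.2% × €895.00 = €82.34
Wage Tax (Joint): taxable = €895.00
  €26.94 + 7.39% × (€895.00 − €600.00) = €26.94 + 7.39% × €295.00 = €48.74
Difference: |€82.34 − €48.74| = €33.60 (higher under Individual)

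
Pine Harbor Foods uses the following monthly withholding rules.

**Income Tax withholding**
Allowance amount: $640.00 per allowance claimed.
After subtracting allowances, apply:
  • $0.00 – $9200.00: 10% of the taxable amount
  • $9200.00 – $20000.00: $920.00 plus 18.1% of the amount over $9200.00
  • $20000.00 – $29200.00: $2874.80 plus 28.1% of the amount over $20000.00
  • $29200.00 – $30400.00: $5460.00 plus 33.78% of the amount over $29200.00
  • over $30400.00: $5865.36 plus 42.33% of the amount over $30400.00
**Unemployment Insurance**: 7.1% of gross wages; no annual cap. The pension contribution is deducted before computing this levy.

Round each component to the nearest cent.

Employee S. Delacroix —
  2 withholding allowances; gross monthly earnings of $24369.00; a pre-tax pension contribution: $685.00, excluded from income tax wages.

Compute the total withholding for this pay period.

$5231.88

Income Tax: taxable = $24369.00 − $685.00 − 2×$640.00 = $22404.00
  $2874.80 + 28.1% × ($22404.00 − $20000.00) = $2874.80 + 28.1% × $2404.00 = $3550.32
Unemployment Insurance: 7.1% × $23684.00 = $1681.56
Total: $3550.32 + $1681.56 = $5231.88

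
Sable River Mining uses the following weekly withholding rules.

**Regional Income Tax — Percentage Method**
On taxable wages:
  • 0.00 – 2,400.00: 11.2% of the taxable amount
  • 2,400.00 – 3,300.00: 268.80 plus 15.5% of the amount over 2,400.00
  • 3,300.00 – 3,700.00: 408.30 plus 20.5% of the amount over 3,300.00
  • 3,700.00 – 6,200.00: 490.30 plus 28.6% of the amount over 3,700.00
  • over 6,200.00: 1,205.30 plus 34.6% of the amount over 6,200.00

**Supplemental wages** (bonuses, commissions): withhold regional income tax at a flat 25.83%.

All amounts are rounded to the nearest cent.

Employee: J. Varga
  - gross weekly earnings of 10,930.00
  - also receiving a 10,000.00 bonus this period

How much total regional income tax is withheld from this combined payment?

5,424.88

Regional Income Tax: taxable = 10,930.00
  1,205.30 + 34.6% × (10,930.00 − 6,200.00) = 1,205.30 + 34.6% × 4,730.00 = 2,841.88
Supplemental (25.83% flat on bonus): 25.83% × 10,000.00 = 2,583.00
Total regional income tax: 2,841.88 + 2,583.00 = 5,424.88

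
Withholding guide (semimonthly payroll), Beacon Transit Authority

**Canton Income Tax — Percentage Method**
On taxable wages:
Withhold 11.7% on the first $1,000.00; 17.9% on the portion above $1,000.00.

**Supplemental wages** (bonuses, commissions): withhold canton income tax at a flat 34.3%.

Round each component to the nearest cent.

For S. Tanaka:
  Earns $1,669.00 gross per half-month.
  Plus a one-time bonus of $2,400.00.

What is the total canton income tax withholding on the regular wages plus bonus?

$1,059.95

Canton Income Tax: taxable = $1,669.00
  $117.00 + 17.9% × ($1,669.00 − $1,000.00) = $117.00 + 17.9% × $669.00 = $236.75
Supplemental (34.3% flat on bonus): 34.3% × $2,400.00 = $823.20
Total canton income tax: $236.75 + $823.20 = $1,059.95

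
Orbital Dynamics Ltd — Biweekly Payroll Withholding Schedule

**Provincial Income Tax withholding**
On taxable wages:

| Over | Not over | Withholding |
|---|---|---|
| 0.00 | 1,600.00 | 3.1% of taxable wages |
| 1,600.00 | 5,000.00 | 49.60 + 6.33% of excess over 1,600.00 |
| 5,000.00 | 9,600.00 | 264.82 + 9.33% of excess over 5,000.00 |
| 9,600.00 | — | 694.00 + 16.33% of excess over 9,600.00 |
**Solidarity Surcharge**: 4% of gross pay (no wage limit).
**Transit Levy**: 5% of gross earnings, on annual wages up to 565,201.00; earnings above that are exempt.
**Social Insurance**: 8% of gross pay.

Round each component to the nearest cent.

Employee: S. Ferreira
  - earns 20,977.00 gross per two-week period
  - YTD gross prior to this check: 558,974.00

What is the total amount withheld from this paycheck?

Provincial Income Tax: taxable = 20,977.00
  694.00 + 16.33% × (20,977.00 − 9,600.00) = 694.00 + 16.33% × 11,377.00 = 2,551.86
Solidarity Surcharge: 4% × 20,977.00 = 839.08
Transit Levy: cap 565,201.00 − YTD 558,974.00 = 6,227.00 subject; 5% × 6,227.00 = 311.35
Social Insurance: 8% × 20,977.00 = 1,678.16
Total: 2,551.86 + 839.08 + 311.35 + 1,678.16 = 5,380.45

5,380.45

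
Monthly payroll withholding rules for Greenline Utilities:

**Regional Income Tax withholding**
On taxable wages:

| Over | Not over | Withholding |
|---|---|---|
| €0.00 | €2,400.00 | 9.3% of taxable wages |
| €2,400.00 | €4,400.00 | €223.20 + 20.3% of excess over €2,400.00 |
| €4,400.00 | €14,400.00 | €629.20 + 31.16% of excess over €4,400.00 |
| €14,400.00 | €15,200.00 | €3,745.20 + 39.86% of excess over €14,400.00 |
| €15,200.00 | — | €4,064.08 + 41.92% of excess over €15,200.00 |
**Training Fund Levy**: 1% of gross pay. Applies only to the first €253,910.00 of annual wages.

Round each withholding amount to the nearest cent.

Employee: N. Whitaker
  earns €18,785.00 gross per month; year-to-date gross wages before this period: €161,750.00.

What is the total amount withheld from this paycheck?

Regional Income Tax: taxable = €18,785.00
  €4,064.08 + 41.92% × (€18,785.00 − €15,200.00) = €4,064.08 + 41.92% × €3,585.00 = €5,566.91
Training Fund Levy: 1% × €18,785.00 = €187.85
Total: €5,566.91 + €187.85 = €5,754.76

€5,754.76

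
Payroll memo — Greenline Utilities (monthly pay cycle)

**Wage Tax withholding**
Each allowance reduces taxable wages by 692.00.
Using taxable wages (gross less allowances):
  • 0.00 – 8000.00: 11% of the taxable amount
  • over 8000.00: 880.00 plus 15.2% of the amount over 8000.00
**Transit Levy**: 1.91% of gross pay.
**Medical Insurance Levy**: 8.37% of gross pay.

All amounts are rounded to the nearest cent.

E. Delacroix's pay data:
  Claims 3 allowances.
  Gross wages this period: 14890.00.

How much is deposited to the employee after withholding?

Wage Tax: taxable = 14890.00 − 3×692.00 = 12814.00
  880.00 + 15.2% × (12814.00 − 8000.00) = 880.00 + 15.2% × 4814.00 = 1611.73
Transit Levy: 1.91% × 14890.00 = 284.40
Medical Insurance Levy: 8.37% × 14890.00 = 1246.29
Total withheld: 1611.73 + 284.40 + 1246.29 = 3142.42
Net pay: 14890.00 − 3142.42 = 11747.58

11747.58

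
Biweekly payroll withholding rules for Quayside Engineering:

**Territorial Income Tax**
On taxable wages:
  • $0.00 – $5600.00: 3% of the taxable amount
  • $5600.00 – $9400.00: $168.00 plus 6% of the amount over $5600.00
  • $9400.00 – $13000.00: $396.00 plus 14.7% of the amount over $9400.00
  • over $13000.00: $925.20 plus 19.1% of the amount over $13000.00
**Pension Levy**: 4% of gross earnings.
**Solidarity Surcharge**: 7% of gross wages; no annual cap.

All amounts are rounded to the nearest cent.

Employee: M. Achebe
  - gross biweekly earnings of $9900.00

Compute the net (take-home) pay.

Territorial Income Tax: taxable = $9900.00
  $396.00 + 14.7% × ($9900.00 − $9400.00) = $396.00 + 14.7% × $500.00 = $469.50
Pension Levy: 4% × $9900.00 = $396.00
Solidarity Surcharge: 7% × $9900.00 = $693.00
Total withheld: $469.50 + $396.00 + $693.00 = $1558.50
Net pay: $9900.00 − $1558.50 = $8341.50

$8341.50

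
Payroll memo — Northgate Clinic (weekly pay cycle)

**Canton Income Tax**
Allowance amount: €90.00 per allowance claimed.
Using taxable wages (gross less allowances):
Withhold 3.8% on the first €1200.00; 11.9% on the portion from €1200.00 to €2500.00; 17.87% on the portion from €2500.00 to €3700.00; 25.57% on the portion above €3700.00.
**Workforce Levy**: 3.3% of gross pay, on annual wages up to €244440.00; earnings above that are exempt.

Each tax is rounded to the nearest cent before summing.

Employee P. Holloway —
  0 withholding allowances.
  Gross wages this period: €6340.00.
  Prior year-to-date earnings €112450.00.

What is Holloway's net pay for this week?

€5040.99

Canton Income Tax: taxable = €6340.00
  €414.74 + 25.57% × (€6340.00 − €3700.00) = €414.74 + 25.57% × €2640.00 = €1089.79
Workforce Levy: 3.3% × €6340.00 = €209.22
Total withheld: €1089.79 + €209.22 = €1299.01
Net pay: €6340.00 − €1299.01 = €5040.99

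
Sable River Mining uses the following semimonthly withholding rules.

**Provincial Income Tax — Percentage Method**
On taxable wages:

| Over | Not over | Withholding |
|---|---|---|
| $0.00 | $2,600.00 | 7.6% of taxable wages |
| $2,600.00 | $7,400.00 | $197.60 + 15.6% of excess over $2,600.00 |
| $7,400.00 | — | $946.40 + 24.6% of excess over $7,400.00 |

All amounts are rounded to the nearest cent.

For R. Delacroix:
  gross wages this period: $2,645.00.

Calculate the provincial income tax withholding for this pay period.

$204.62

Provincial Income Tax: taxable = $2,645.00
  $197.60 + 15.6% × ($2,645.00 − $2,600.00) = $197.60 + 15.6% × $45.00 = $204.62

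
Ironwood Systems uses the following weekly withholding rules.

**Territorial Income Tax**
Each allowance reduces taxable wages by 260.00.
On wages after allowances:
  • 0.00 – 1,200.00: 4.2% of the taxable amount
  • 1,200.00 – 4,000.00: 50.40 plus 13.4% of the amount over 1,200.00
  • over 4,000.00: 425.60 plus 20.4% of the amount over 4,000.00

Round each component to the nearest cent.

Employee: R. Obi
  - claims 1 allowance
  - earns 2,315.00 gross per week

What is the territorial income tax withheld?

Territorial Income Tax: taxable = 2,315.00 − 1×260.00 = 2,055.00
  50.40 + 13.4% × (2,055.00 − 1,200.00) = 50.40 + 13.4% × 855.00 = 164.97

164.97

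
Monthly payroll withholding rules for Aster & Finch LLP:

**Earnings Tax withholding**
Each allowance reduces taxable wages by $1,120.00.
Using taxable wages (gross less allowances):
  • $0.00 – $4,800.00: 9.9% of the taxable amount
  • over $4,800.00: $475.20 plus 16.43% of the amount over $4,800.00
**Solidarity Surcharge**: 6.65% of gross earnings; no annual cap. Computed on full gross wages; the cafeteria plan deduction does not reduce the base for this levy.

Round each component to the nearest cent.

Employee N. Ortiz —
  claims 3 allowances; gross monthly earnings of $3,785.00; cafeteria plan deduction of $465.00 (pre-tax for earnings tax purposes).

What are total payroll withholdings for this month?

Earnings Tax: taxable = $3,785.00 − $465.00 − 3×$1,120.00 = $-40.00
  Taxable ≤ 0 → $0.00
Solidarity Surcharge: 6.65% × $3,785.00 = $251.70
Total: $0.00 + $251.70 = $251.70

$251.70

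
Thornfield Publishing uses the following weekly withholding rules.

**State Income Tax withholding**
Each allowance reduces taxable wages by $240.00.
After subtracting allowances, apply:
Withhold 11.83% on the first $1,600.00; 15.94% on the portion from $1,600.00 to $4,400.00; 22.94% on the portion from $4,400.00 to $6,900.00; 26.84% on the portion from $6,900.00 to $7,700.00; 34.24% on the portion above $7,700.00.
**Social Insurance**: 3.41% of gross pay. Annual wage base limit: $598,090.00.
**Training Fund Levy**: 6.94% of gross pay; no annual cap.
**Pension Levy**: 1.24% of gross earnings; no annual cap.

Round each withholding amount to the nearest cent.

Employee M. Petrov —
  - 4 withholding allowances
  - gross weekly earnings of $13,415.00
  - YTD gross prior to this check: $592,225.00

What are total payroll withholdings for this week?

State Income Tax: taxable = $13,415.00 − 4×$240.00 = $12,455.00
  $1,423.82 + 34.24% × ($12,455.00 − $7,700.00) = $1,423.82 + 34.24% × $4,755.00 = $3,051.93
Social Insurance: cap $598,090.00 − YTD $592,225.00 = $5,865.00 subject; 3.41% × $5,865.00 = $200.00
Training Fund Levy: 6.94% × $13,415.00 = $931.00
Pension Levy: 1.24% × $13,415.00 = $166.35
Total: $3,051.93 + $200.00 + $931.00 + $166.35 = $4,349.28

$4,349.28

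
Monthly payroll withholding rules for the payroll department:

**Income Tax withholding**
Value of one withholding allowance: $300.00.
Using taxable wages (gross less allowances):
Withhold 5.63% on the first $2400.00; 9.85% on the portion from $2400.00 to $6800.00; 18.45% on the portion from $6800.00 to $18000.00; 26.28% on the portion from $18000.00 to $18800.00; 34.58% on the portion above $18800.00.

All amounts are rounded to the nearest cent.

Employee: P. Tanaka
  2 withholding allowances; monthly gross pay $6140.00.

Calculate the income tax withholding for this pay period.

$444.41

Income Tax: taxable = $6140.00 − 2×$300.00 = $5540.00
  $135.12 + 9.85% × ($5540.00 − $2400.00) = $135.12 + 9.85% × $3140.00 = $444.41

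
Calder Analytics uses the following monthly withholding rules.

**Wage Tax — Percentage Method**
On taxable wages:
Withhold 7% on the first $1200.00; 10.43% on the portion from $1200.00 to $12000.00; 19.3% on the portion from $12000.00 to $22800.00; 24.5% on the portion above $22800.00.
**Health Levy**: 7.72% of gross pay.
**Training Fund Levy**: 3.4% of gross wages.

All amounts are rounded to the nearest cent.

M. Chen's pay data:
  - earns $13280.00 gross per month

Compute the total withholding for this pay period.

$2934.22

Wage Tax: taxable = $13280.00
  $1210.44 + 19.3% × ($13280.00 − $12000.00) = $1210.44 + 19.3% × $1280.00 = $1457.48
Health Levy: 7.72% × $13280.00 = $1025.22
Training Fund Levy: 3.4% × $13280.00 = $451.52
Total: $1457.48 + $1025.22 + $451.52 = $2934.22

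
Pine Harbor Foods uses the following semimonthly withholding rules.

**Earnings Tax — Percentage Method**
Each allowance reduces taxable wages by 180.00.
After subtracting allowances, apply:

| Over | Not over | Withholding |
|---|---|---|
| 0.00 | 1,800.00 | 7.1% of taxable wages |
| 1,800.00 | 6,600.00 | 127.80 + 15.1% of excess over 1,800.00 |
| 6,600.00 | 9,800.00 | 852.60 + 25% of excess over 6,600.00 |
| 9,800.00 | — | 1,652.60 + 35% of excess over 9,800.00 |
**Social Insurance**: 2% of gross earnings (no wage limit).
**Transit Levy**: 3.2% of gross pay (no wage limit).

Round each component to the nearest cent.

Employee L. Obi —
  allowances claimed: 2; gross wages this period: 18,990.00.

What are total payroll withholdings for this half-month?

Earnings Tax: taxable = 18,990.00 − 2×180.00 = 18,630.00
  1,652.60 + 35% × (18,630.00 − 9,800.00) = 1,652.60 + 35% × 8,830.00 = 4,743.10
Social Insurance: 2% × 18,990.00 = 379.80
Transit Levy: 3.2% × 18,990.00 = 607.68
Total: 4,743.10 + 379.80 + 607.68 = 5,730.58

5,730.58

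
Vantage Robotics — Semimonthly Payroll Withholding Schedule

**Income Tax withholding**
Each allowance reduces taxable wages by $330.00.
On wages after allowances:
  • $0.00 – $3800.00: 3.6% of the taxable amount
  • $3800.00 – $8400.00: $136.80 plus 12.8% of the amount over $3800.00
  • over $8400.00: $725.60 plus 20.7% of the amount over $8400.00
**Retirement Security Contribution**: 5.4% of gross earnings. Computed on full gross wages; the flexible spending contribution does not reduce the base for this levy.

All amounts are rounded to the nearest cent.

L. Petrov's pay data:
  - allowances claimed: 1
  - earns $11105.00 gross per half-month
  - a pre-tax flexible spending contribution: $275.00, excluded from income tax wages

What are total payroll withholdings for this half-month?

Income Tax: taxable = $11105.00 − $275.00 − 1×$330.00 = $10500.00
  $725.60 + 20.7% × ($10500.00 − $8400.00) = $725.60 + 20.7% × $2100.00 = $1160.30
Retirement Security Contribution: 5.4% × $11105.00 = $599.67
Total: $1160.30 + $599.67 = $1759.97

$1759.97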